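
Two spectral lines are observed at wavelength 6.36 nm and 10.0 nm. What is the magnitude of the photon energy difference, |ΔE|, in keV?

Using E = hc/λ: E₁ = 3.123 × 10^-17 J, E₂ = 1.986 × 10^-17 J.
|ΔE| = |3.123 × 10^-17 − 1.986 × 10^-17| = 1.14 × 10^-17 J = 0.0710 keV.

0.0710 keV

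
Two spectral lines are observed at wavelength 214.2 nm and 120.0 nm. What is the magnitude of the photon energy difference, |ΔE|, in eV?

4.54 eV

Using E = hc/λ: E₁ = 9.2738 × 10^-19 J, E₂ = 1.6554 × 10^-18 J.
|ΔE| = |9.2738 × 10^-19 − 1.6554 × 10^-18| = 7.28 × 10^-19 J = 4.54 eV.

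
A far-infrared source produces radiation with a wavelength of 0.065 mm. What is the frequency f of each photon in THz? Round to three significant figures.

Convert to SI: λ = 0.065 mm = 6.5 × 10^-5 m.
Apply f = c/λ: f = 4.612 × 10^12 Hz.
Converting to THz: f = 4.612 THz ≈ 4.61 THz.

4.61 THz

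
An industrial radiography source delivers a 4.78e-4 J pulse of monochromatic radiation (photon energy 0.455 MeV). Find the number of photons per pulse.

6.56e9 photons

Per-photon energy: E = 7.290e-14 J (from energy = 0.455 MeV).
N = E_total / E_photon = 4.78e-4 J / 7.290e-14 J = 6.56e9.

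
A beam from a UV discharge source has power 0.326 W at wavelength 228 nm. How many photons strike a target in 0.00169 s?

Total energy: E_total = P·t = 0.326 × 0.00169 = 5.509·10^-4 J.
Per-photon energy: E = 8.712·10^-19 J.
N = E_total / E_photon = 6.32·10^14.

6.32·10^14 photons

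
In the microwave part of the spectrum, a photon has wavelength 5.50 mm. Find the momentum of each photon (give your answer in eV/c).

Take h = 6.62607015e-34 J·s, c = 2.99792458e8 m/s, 1 eV = 1.602176634e-19 J.
In SI units: λ = 5.50 mm = 0.00550 m.
The photon relation is p = h/λ, giving p = 1.205e-31 kg·m/s.
Converting to eV/c: p = 2.254e-4 eV/c ≈ 2.25e-4 eV/c.

2.25e-4 eV/c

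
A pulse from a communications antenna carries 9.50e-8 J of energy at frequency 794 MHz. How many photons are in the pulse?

Per-photon energy: E = 5.261e-25 J (from frequency = 794 MHz).
N = E_total / E_photon = 9.50e-8 J / 5.261e-25 J = 1.81e17.

1.81e17 photons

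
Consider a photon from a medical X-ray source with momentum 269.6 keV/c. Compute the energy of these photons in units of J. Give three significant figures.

In SI units: p = 269.6 keV/c = 1.4408 × 10^-22 kg·m/s.
The photon relation is E = pc, giving E = 4.319 × 10^-14 J.
So E ≈ 4.32 × 10^-14 J.

4.32 × 10^-14 J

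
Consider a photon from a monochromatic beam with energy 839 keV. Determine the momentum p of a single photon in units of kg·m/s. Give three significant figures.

Take c = 2.99792458e8 m/s, 1 eV = 1.602176634e-19 J.
In SI units: E = 839 keV = 1.3442e-13 J.
The photon relation is p = E/c, giving p = 4.484e-22 kg·m/s.
So p ≈ 4.48e-22 kg·m/s.

4.48e-22 kg·m/s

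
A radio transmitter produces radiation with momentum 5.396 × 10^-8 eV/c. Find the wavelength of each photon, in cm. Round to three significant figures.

2300 cm

Convert to SI: p = 5.396 × 10^-8 eV/c = 2.8838 × 10^-35 kg·m/s.
Since λ = h/p for a photon, λ = 22.98 m.
Converting to cm: λ = 2298 cm ≈ 2300 cm.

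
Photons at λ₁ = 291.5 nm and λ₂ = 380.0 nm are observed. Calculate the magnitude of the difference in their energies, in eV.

Using E = hc/λ: E₁ = 6.8146 × 10^-19 J, E₂ = 5.2275 × 10^-19 J.
|ΔE| = |6.8146 × 10^-19 − 5.2275 × 10^-19| = 1.59 × 10^-19 J = 0.991 eV.

0.991 eV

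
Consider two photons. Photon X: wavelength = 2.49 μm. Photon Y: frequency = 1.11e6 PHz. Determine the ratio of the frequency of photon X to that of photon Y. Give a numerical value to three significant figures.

1.08e-7

f_X = 1.204e14 Hz (from wavelength = 2.49 μm, via f = c/λ).
f_Y = 1.110e21 Hz (from frequency = 1.11e6 PHz, via f given directly).
Ratio = 1.204e14 / 1.110e21 = 1.08e-7.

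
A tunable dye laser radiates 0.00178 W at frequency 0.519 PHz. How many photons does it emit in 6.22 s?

Total energy: E_total = P·t = 0.00178 × 6.22 = 0.01107 J.
Per-photon energy: E = 3.439e-19 J.
N = E_total / E_photon = 3.22e16.

3.22e16 photons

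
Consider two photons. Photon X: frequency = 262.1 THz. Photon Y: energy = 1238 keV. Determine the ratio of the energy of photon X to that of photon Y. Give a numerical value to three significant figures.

E_X = 1.737 × 10^-19 J (from frequency = 262.1 THz, via E = hf).
E_Y = 1.983 × 10^-13 J (from energy = 1238 keV, via E given directly).
Ratio = 1.737 × 10^-19 / 1.983 × 10^-13 = 8.76 × 10^-7.

8.76 × 10^-7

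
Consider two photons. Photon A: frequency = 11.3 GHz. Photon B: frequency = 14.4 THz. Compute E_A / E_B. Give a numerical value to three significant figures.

7.85 × 10^-4

E_A = 7.487 × 10^-24 J (from frequency = 11.3 GHz, via E = hf).
E_B = 9.542 × 10^-21 J (from frequency = 14.4 THz, via E = hf).
Ratio = 7.487 × 10^-24 / 9.542 × 10^-21 = 7.85 × 10^-4.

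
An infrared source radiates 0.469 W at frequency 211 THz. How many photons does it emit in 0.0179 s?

Total energy: E_total = P·t = 0.469 × 0.0179 = 0.008395 J.
Per-photon energy: E = 1.398·10^-19 J.
N = E_total / E_photon = 6.00·10^16.

6.00·10^16 photons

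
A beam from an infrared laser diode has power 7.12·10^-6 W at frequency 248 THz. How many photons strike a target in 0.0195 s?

Total energy: E_total = P·t = 7.12·10^-6 × 0.0195 = 1.388·10^-7 J.
Per-photon energy: E = 1.643·10^-19 J.
N = E_total / E_photon = 8.45·10^11.

8.45·10^11 photons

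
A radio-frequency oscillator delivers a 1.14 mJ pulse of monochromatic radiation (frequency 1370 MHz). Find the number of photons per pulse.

Per-photon energy: E = 9.078e-25 J (from frequency = 1370 MHz).
N = E_total / E_photon = 0.00114 J / 9.078e-25 J = 1.26e21.

1.26e21 photons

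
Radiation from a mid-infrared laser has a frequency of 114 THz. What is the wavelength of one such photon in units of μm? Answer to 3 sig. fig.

2.63 μm

Convert to SI: f = 114 THz = 1.14e14 Hz.
The photon relation is λ = c/f, giving λ = 2.630e-6 m.
Converting to μm: λ = 2.630 μm ≈ 2.63 μm.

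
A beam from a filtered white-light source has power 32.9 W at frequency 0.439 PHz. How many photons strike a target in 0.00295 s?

Total energy: E_total = P·t = 32.9 × 0.00295 = 0.09705 J.
Per-photon energy: E = 2.909 × 10^-19 J.
N = E_total / E_photon = 3.34 × 10^17.

3.34 × 10^17 photons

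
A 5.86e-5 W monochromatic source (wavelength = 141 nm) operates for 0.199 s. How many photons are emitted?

8.28e12 photons

Total energy: E_total = P·t = 5.86e-5 × 0.199 = 1.166e-5 J.
Per-photon energy: E = 1.409e-18 J.
N = E_total / E_photon = 8.28e12.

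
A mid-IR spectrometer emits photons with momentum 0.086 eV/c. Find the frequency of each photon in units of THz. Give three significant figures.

In SI units: p = 0.086 eV/c = 4.5961 × 10^-29 kg·m/s.
The photon relation is f = pc/h, giving f = 2.079 × 10^13 Hz.
Converting to THz: f = 20.79 THz ≈ 20.8 THz.

20.8 THz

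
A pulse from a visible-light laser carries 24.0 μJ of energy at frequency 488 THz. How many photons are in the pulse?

7.42·10^13 photons

Per-photon energy: E = 3.234·10^-19 J (from frequency = 488 THz).
N = E_total / E_photon = 2.40·10^-5 J / 3.234·10^-19 J = 7.42·10^13.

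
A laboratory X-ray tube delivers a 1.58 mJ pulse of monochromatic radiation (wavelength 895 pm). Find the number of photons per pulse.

7.12·10^12 photons

Per-photon energy: E = 2.219·10^-16 J (from wavelength = 895 pm).
N = E_total / E_photon = 0.00158 J / 2.219·10^-16 J = 7.12·10^12.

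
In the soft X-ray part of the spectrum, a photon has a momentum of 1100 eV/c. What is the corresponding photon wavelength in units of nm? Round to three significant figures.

1.13 nm

In SI units: p = 1100 eV/c = 5.8787e-25 kg·m/s.
The photon relation is λ = h/p, giving λ = 1.127e-9 m.
Converting to nm: λ = 1.127 nm ≈ 1.13 nm.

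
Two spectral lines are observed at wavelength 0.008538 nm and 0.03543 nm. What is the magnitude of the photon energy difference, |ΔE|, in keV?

Using E = hc/λ: E₁ = 2.3266 × 10^-14 J, E₂ = 5.6067 × 10^-15 J.
|ΔE| = |2.3266 × 10^-14 − 5.6067 × 10^-15| = 1.77 × 10^-14 J = 110 keV.

110 keV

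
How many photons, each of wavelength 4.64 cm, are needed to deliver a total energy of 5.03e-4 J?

1.17e20 photons

Per-photon energy: E = 4.281e-24 J (from wavelength = 4.64 cm).
N = E_total / E_photon = 5.03e-4 J / 4.281e-24 J = 1.17e20.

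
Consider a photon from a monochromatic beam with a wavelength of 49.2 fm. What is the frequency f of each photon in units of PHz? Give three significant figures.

Take c = 2.99792458e8 m/s.
First convert: λ = 49.2 fm = 4.92e-14 m.
Apply f = c/λ: f = 6.093e21 Hz.
Converting to PHz: f = 6.093e6 PHz ≈ 6.09e6 PHz.

6.09e6 PHz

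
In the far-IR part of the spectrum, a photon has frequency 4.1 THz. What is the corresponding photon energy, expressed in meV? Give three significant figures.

In SI units: f = 4.1 THz = 4.1e12 Hz.
Apply E = hf: E = 2.717e-21 J.
Converting to meV: E = 16.96 meV ≈ 17.0 meV.

17.0 meV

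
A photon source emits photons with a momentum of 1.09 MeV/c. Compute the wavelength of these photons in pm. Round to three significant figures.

1.14 pm

Convert to SI: p = 1.09 MeV/c = 5.8253·10^-22 kg·m/s.
For a photon λ = h/p, so λ = 1.137·10^-12 m.
Converting to pm: λ = 1.137 pm ≈ 1.14 pm.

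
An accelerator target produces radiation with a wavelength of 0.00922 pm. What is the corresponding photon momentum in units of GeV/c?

(h = 6.62607015e-34 J·s, c = 2.99792458e8 m/s, 1 eV = 1.602176634e-19 J.)
Convert to SI: λ = 0.00922 pm = 9.22e-15 m.
The photon relation is p = h/λ, giving p = 7.187e-20 kg·m/s.
Converting to GeV/c: p = 0.1345 GeV/c ≈ 0.134 GeV/c.

0.134 GeV/c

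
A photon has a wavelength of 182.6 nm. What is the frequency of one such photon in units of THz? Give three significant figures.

1640 THz

First convert: λ = 182.6 nm = 1.826·10^-7 m.
The photon relation is f = c/λ, giving f = 1.642·10^15 Hz.
Converting to THz: f = 1642 THz ≈ 1640 THz.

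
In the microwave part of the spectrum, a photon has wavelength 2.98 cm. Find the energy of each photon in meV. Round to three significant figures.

In SI units: λ = 2.98 cm = 0.0298 m.
Apply E = hc/λ: E = 6.666e-24 J.
Converting to meV: E = 0.04161 meV ≈ 0.0416 meV.

0.0416 meV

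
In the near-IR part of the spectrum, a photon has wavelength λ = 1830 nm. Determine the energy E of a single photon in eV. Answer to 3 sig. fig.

Take h = 6.62607015 × 10^-34 J·s, c = 2.99792458 × 10^8 m/s, 1 eV = 1.602176634 × 10^-19 J.
Convert to SI: λ = 1830 nm = 1.83 × 10^-6 m.
For a photon E = hc/λ, so E = 1.085 × 10^-19 J.
Converting to eV: E = 0.6775 eV ≈ 0.678 eV.

0.678 eV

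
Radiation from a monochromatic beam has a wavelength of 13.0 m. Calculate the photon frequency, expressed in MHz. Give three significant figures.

23.1 MHz

The photon relation is f = c/λ, giving f = 2.306 × 10^7 Hz.
Converting to MHz: f = 23.06 MHz ≈ 23.1 MHz.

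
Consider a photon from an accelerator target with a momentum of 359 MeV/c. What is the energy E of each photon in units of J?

5.75·10^-11 J

Take c = 2.99792458·10^8 m/s, 1 eV = 1.602176634·10^-19 J.
In SI units: p = 359 MeV/c = 1.9186·10^-19 kg·m/s.
For a photon E = pc, so E = 5.752·10^-11 J.
So E ≈ 5.75·10^-11 J.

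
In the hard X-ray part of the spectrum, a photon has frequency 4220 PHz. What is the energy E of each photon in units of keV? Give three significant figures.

17.5 keV

In SI units: f = 4220 PHz = 4.220 × 10^18 Hz.
Since E = hf for a photon, E = 2.796 × 10^-15 J.
Converting to keV: E = 17.45 keV ≈ 17.5 keV.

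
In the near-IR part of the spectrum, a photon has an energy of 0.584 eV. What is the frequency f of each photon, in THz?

141 THz

(h = 6.62607015e-34 J·s, 1 eV = 1.602176634e-19 J.)
In SI units: E = 0.584 eV = 9.3567e-20 J.
Since f = E/h for a photon, f = 1.412e14 Hz.
Converting to THz: f = 141.2 THz ≈ 141 THz.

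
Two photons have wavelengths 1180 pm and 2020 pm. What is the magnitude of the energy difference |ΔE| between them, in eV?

437 eV

Using E = hc/λ: E₁ = 1.683e-16 J, E₂ = 9.834e-17 J.
|ΔE| = |1.683e-16 − 9.834e-17| = 7.00e-17 J = 437 eV.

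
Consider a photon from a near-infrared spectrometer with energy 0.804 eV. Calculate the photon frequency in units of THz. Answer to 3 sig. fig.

Take h = 6.62607015·10^-34 J·s, 1 eV = 1.602176634·10^-19 J.
First convert: E = 0.804 eV = 1.2882·10^-19 J.
For a photon f = E/h, so f = 1.944·10^14 Hz.
Converting to THz: f = 194.4 THz ≈ 194 THz.

194 THz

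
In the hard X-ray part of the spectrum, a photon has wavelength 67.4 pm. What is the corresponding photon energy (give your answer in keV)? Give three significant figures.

Take h = 6.62607015 × 10^-34 J·s, c = 2.99792458 × 10^8 m/s, 1 eV = 1.602176634 × 10^-19 J.
First convert: λ = 67.4 pm = 6.74 × 10^-11 m.
Since E = hc/λ for a photon, E = 2.947 × 10^-15 J.
Converting to keV: E = 18.40 keV ≈ 18.4 keV.

18.4 keV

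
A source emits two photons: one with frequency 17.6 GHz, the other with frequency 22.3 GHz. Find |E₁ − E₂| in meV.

0.0194 meV

Using E = hf: E₁ = 1.166·10^-23 J, E₂ = 1.478·10^-23 J.
|ΔE| = |1.166·10^-23 − 1.478·10^-23| = 3.11·10^-24 J = 0.0194 meV.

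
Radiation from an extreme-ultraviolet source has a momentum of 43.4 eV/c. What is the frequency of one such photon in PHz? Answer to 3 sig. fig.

10.5 PHz

Take h = 6.62607015 × 10^-34 J·s, c = 2.99792458 × 10^8 m/s, 1 eV = 1.602176634 × 10^-19 J.
Convert to SI: p = 43.4 eV/c = 2.3194 × 10^-26 kg·m/s.
Since f = pc/h for a photon, f = 1.049 × 10^16 Hz.
Converting to PHz: f = 10.49 PHz ≈ 10.5 PHz.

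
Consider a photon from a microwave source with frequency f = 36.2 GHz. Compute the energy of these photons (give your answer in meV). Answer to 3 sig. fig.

0.150 meV

Use h = 6.62607015e-34 J·s, 1 eV = 1.602176634e-19 J.
First convert: f = 36.2 GHz = 3.62e10 Hz.
The photon relation is E = hf, giving E = 2.399e-23 J.
Converting to meV: E = 0.1497 meV ≈ 0.150 meV.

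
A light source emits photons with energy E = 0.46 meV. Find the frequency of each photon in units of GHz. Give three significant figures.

Take h = 6.62607015e-34 J·s, 1 eV = 1.602176634e-19 J.
In SI units: E = 0.46 meV = 7.3700e-23 J.
For a photon f = E/h, so f = 1.112e11 Hz.
Converting to GHz: f = 111.2 GHz ≈ 111 GHz.

111 GHz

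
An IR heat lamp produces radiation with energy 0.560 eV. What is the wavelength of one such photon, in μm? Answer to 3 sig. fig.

2.21 μm

First convert: E = 0.560 eV = 8.9722 × 10^-20 J.
Since λ = hc/E for a photon, λ = 2.214 × 10^-6 m.
Converting to μm: λ = 2.214 μm ≈ 2.21 μm.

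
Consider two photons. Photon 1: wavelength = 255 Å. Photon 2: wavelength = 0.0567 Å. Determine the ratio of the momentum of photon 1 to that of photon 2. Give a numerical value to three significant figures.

p_1 = 2.598e-26 kg·m/s (from wavelength = 255 Å, via p = h/λ).
p_2 = 1.169e-22 kg·m/s (from wavelength = 0.0567 Å, via p = h/λ).
Ratio = 2.598e-26 / 1.169e-22 = 2.22e-4.

2.22e-4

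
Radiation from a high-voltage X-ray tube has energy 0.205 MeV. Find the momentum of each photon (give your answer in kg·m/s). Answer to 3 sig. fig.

Use c = 2.99792458e8 m/s, 1 eV = 1.602176634e-19 J.
Convert to SI: E = 0.205 MeV = 3.2845e-14 J.
For a photon p = E/c, so p = 1.096e-22 kg·m/s.
So p ≈ 1.10e-22 kg·m/s.

1.10e-22 kg·m/s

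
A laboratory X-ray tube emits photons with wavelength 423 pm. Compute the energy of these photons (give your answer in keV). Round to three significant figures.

In SI units: λ = 423 pm = 4.23e-10 m.
For a photon E = hc/λ, so E = 4.696e-16 J.
Converting to keV: E = 2.931 keV ≈ 2.93 keV.

2.93 keV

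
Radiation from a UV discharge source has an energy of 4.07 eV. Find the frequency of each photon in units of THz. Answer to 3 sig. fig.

984 THz

First convert: E = 4.07 eV = 6.5209 × 10^-19 J.
The photon relation is f = E/h, giving f = 9.841 × 10^14 Hz.
Converting to THz: f = 984.1 THz ≈ 984 THz.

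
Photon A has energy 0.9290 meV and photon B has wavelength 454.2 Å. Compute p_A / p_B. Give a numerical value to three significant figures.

3.40 × 10^-5

p_A = 4.965 × 10^-31 kg·m/s (from energy = 0.9290 meV, via p = E/c).
p_B = 1.459 × 10^-26 kg·m/s (from wavelength = 454.2 Å, via p = h/λ).
Ratio = 4.965 × 10^-31 / 1.459 × 10^-26 = 3.40 × 10^-5.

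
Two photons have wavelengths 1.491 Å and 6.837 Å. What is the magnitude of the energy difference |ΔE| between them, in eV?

Using E = hc/λ: E₁ = 1.3323 × 10^-15 J, E₂ = 2.9054 × 10^-16 J.
|ΔE| = |1.3323 × 10^-15 − 2.9054 × 10^-16| = 1.04 × 10^-15 J = 6500 eV.

6500 eV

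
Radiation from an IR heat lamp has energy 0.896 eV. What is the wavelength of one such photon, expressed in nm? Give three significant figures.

Take h = 6.62607015e-34 J·s, c = 2.99792458e8 m/s, 1 eV = 1.602176634e-19 J.
In SI units: E = 0.896 eV = 1.4356e-19 J.
Apply λ = hc/E: λ = 1.384e-6 m.
Converting to nm: λ = 1384 nm ≈ 1380 nm.

1380 nm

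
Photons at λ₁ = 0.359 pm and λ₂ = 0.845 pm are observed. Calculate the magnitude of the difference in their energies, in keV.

1990 keV

Using E = hc/λ: E₁ = 5.533 × 10^-13 J, E₂ = 2.351 × 10^-13 J.
|ΔE| = |5.533 × 10^-13 − 2.351 × 10^-13| = 3.18 × 10^-13 J = 1990 keV.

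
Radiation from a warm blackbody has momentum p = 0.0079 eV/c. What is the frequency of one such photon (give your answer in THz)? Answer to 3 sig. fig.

First convert: p = 0.0079 eV/c = 4.2220e-30 kg·m/s.
Since f = pc/h for a photon, f = 1.910e12 Hz.
Converting to THz: f = 1.910 THz ≈ 1.91 THz.

1.91 THz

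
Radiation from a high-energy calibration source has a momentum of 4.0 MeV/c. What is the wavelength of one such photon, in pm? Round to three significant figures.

0.310 pm

First convert: p = 4.0 MeV/c = 2.1377·10^-21 kg·m/s.
For a photon λ = h/p, so λ = 3.100·10^-13 m.
Converting to pm: λ = 0.3100 pm ≈ 0.310 pm.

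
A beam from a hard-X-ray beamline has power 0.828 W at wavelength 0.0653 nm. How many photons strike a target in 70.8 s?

1.93·10^16 photons

Total energy: E_total = P·t = 0.828 × 70.8 = 58.62 J.
Per-photon energy: E = 3.042·10^-15 J.
N = E_total / E_photon = 1.93·10^16.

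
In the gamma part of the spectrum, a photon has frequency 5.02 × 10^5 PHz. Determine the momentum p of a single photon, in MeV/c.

2.08 MeV/c

Convert to SI: f = 5.02 × 10^5 PHz = 5.02 × 10^20 Hz.
Apply p = hf/c: p = 1.110 × 10^-21 kg·m/s.
Converting to MeV/c: p = 2.076 MeV/c ≈ 2.08 MeV/c.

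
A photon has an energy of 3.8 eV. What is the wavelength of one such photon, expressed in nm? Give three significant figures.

326 nm

(h = 6.62607015e-34 J·s, c = 2.99792458e8 m/s, 1 eV = 1.602176634e-19 J.)
In SI units: E = 3.8 eV = 6.0883e-19 J.
The photon relation is λ = hc/E, giving λ = 3.263e-7 m.
Converting to nm: λ = 326.3 nm ≈ 326 nm.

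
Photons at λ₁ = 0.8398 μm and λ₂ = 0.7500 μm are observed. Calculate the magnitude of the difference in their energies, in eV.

Using E = hc/λ: E₁ = 2.3654 × 10^-19 J, E₂ = 2.6486 × 10^-19 J.
|ΔE| = |2.3654 × 10^-19 − 2.6486 × 10^-19| = 2.83 × 10^-20 J = 0.177 eV.

0.177 eV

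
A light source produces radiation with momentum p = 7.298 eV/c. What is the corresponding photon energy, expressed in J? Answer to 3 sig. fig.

1.17e-18 J

In SI units: p = 7.298 eV/c = 3.9003e-27 kg·m/s.
Apply E = pc: E = 1.169e-18 J.
So E ≈ 1.17e-18 J.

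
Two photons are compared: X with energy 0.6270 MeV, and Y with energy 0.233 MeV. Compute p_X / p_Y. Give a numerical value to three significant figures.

2.69

p_X = 3.351 × 10^-22 kg·m/s (from energy = 0.6270 MeV, via p = E/c).
p_Y = 1.245 × 10^-22 kg·m/s (from energy = 0.233 MeV, via p = E/c).
Ratio = 3.351 × 10^-22 / 1.245 × 10^-22 = 2.69.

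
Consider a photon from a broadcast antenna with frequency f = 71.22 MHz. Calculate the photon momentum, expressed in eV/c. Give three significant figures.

2.95e-7 eV/c

Convert to SI: f = 71.22 MHz = 7.122e7 Hz.
For a photon p = hf/c, so p = 1.574e-34 kg·m/s.
Converting to eV/c: p = 2.945e-7 eV/c ≈ 2.95e-7 eV/c.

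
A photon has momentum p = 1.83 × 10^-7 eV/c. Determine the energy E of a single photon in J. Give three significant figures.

2.93 × 10^-26 J

Take c = 2.99792458 × 10^8 m/s, 1 eV = 1.602176634 × 10^-19 J.
First convert: p = 1.83 × 10^-7 eV/c = 9.7800 × 10^-35 kg·m/s.
The photon relation is E = pc, giving E = 2.932 × 10^-26 J.
So E ≈ 2.93 × 10^-26 J.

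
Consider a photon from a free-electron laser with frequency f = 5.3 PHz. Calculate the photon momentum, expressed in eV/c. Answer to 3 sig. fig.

21.9 eV/c

(h = 6.62607015·10^-34 J·s, c = 2.99792458·10^8 m/s, 1 eV = 1.602176634·10^-19 J.)
In SI units: f = 5.3 PHz = 5.3·10^15 Hz.
Since p = hf/c for a photon, p = 1.171·10^-26 kg·m/s.
Converting to eV/c: p = 21.92 eV/c ≈ 21.9 eV/c.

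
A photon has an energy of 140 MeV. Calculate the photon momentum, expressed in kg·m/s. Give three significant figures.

7.48 × 10^-20 kg·m/s

Use c = 2.99792458 × 10^8 m/s, 1 eV = 1.602176634 × 10^-19 J.
Convert to SI: E = 140 MeV = 2.2430 × 10^-11 J.
The photon relation is p = E/c, giving p = 7.482 × 10^-20 kg·m/s.
So p ≈ 7.48 × 10^-20 kg·m/s.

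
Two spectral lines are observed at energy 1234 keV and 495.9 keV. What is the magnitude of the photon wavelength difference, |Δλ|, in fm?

Using λ = hc/E: λ₁ = 1.0047e-12 m, λ₂ = 2.5002e-12 m.
|Δλ| = |1.0047e-12 − 2.5002e-12| = 1.50e-12 m = 1500 fm.

1500 fm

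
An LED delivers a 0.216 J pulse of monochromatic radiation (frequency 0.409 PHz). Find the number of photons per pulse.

7.97e17 photons

Per-photon energy: E = 2.710e-19 J (from frequency = 0.409 PHz).
N = E_total / E_photon = 0.216 J / 2.710e-19 J = 7.97e17.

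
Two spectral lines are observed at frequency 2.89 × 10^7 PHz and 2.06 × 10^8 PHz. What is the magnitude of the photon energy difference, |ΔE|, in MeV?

732 MeV

Using E = hf: E₁ = 1.915 × 10^-11 J, E₂ = 1.365 × 10^-10 J.
|ΔE| = |1.915 × 10^-11 − 1.365 × 10^-10| = 1.17 × 10^-10 J = 732 MeV.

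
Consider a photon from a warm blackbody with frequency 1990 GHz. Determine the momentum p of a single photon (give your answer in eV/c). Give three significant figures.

Convert to SI: f = 1990 GHz = 1.99·10^12 Hz.
Apply p = hf/c: p = 4.398·10^-30 kg·m/s.
Converting to eV/c: p = 0.008230 eV/c ≈ 8.23·10^-3 eV/c.

8.23·10^-3 eV/c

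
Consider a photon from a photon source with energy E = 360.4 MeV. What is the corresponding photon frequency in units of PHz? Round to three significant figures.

8.71 × 10^7 PHz

Use h = 6.62607015 × 10^-34 J·s, 1 eV = 1.602176634 × 10^-19 J.
Convert to SI: E = 360.4 MeV = 5.7742 × 10^-11 J.
The photon relation is f = E/h, giving f = 8.714 × 10^22 Hz.
Converting to PHz: f = 8.714 × 10^7 PHz ≈ 8.71 × 10^7 PHz.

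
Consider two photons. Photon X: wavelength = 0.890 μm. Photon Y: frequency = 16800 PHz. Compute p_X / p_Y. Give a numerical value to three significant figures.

p_X = 7.445·10^-28 kg·m/s (from wavelength = 0.890 μm, via p = h/λ).
p_Y = 3.713·10^-23 kg·m/s (from frequency = 16800 PHz, via p = hf/c).
Ratio = 7.445·10^-28 / 3.713·10^-23 = 2.01·10^-5.

2.01·10^-5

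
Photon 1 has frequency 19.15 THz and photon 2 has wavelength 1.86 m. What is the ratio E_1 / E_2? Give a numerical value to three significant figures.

E_1 = 1.269·10^-20 J (from frequency = 19.15 THz, via E = hf).
E_2 = 1.068·10^-25 J (from wavelength = 1.86 m, via E = hc/λ).
Ratio = 1.269·10^-20 / 1.068·10^-25 = 1.19·10^5.

1.19·10^5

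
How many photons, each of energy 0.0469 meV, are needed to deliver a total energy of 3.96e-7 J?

5.27e16 photons

Per-photon energy: E = 7.514e-24 J (from energy = 0.0469 meV).
N = E_total / E_photon = 3.96e-7 J / 7.514e-24 J = 5.27e16.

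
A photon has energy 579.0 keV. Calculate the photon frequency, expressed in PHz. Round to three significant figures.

First convert: E = 579.0 keV = 9.2766 × 10^-14 J.
Since f = E/h for a photon, f = 1.400 × 10^20 Hz.
Converting to PHz: f = 140000 PHz ≈ 1.40 × 10^5 PHz.

1.40 × 10^5 PHz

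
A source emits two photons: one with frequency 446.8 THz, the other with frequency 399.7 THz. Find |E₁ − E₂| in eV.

0.195 eV

Using E = hf: E₁ = 2.9605e-19 J, E₂ = 2.6484e-19 J.
|ΔE| = |2.9605e-19 − 2.6484e-19| = 3.12e-20 J = 0.195 eV.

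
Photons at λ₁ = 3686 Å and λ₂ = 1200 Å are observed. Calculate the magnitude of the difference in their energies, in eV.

6.97 eV

Using E = hc/λ: E₁ = 5.3892 × 10^-19 J, E₂ = 1.6554 × 10^-18 J.
|ΔE| = |5.3892 × 10^-19 − 1.6554 × 10^-18| = 1.12 × 10^-18 J = 6.97 eV.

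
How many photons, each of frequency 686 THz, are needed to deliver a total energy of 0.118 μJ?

Per-photon energy: E = 4.545e-19 J (from frequency = 686 THz).
N = E_total / E_photon = 1.18e-7 J / 4.545e-19 J = 2.60e11.

2.60e11 photons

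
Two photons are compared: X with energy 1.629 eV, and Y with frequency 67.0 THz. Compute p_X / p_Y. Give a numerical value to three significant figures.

5.88

p_X = 8.706 × 10^-28 kg·m/s (from energy = 1.629 eV, via p = E/c).
p_Y = 1.481 × 10^-28 kg·m/s (from frequency = 67.0 THz, via p = hf/c).
Ratio = 8.706 × 10^-28 / 1.481 × 10^-28 = 5.88.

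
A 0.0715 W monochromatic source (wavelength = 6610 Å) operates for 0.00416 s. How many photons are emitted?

9.90·10^14 photons

Total energy: E_total = P·t = 0.0715 × 0.00416 = 2.974·10^-4 J.
Per-photon energy: E = 3.005·10^-19 J.
N = E_total / E_photon = 9.90·10^14.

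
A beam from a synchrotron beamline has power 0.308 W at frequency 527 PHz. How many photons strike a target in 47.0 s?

4.15 × 10^16 photons

Total energy: E_total = P·t = 0.308 × 47.0 = 14.48 J.
Per-photon energy: E = 3.492 × 10^-16 J.
N = E_total / E_photon = 4.15 × 10^16.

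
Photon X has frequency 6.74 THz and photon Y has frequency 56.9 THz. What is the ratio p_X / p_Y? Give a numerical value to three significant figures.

0.118

p_X = 1.490 × 10^-29 kg·m/s (from frequency = 6.74 THz, via p = hf/c).
p_Y = 1.258 × 10^-28 kg·m/s (from frequency = 56.9 THz, via p = hf/c).
Ratio = 1.490 × 10^-29 / 1.258 × 10^-28 = 0.118.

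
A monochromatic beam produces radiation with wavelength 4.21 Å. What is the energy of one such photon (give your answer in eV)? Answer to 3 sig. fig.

2940 eV

Convert to SI: λ = 4.21 Å = 4.21·10^-10 m.
Since E = hc/λ for a photon, E = 4.718·10^-16 J.
Converting to eV: E = 2945 eV ≈ 2940 eV.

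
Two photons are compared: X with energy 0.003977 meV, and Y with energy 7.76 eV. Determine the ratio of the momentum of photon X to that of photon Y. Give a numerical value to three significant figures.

p_X = 2.125e-33 kg·m/s (from energy = 0.003977 meV, via p = E/c).
p_Y = 4.147e-27 kg·m/s (from energy = 7.76 eV, via p = E/c).
Ratio = 2.125e-33 / 4.147e-27 = 5.12e-7.

5.12e-7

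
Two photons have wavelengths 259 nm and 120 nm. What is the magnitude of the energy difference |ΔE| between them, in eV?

Using E = hc/λ: E₁ = 7.670 × 10^-19 J, E₂ = 1.655 × 10^-18 J.
|ΔE| = |7.670 × 10^-19 − 1.655 × 10^-18| = 8.88 × 10^-19 J = 5.54 eV.

5.54 eV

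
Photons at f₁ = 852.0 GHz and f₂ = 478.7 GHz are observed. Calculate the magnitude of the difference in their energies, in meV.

1.54 meV

Using E = hf: E₁ = 5.6454·10^-22 J, E₂ = 3.1719·10^-22 J.
|ΔE| = |5.6454·10^-22 − 3.1719·10^-22| = 2.47·10^-22 J = 1.54 meV.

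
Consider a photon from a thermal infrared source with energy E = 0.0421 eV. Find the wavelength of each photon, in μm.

Take h = 6.62607015 × 10^-34 J·s, c = 2.99792458 × 10^8 m/s, 1 eV = 1.602176634 × 10^-19 J.
Convert to SI: E = 0.0421 eV = 6.7452 × 10^-21 J.
Apply λ = hc/E: λ = 2.945 × 10^-5 m.
Converting to μm: λ = 29.45 μm ≈ 29.4 μm.

29.4 μm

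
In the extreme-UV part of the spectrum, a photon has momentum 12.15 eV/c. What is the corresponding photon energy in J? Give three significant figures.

Convert to SI: p = 12.15 eV/c = 6.4933 × 10^-27 kg·m/s.
The photon relation is E = pc, giving E = 1.947 × 10^-18 J.
So E ≈ 1.95 × 10^-18 J.

1.95 × 10^-18 J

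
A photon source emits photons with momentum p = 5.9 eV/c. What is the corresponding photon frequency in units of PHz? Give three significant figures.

1.43 PHz

Take h = 6.62607015e-34 J·s, c = 2.99792458e8 m/s, 1 eV = 1.602176634e-19 J.
In SI units: p = 5.9 eV/c = 3.1531e-27 kg·m/s.
For a photon f = pc/h, so f = 1.427e15 Hz.
Converting to PHz: f = 1.427 PHz ≈ 1.43 PHz.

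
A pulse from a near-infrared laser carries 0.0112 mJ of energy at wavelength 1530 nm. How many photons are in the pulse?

8.63 × 10^13 photons

Per-photon energy: E = 1.298 × 10^-19 J (from wavelength = 1530 nm).
N = E_total / E_photon = 1.12 × 10^-5 J / 1.298 × 10^-19 J = 8.63 × 10^13.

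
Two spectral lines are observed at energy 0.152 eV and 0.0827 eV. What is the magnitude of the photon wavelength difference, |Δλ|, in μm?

Using λ = hc/E: λ₁ = 8.157e-6 m, λ₂ = 1.499e-5 m.
|Δλ| = |8.157e-6 − 1.499e-5| = 6.84e-6 m = 6.84 μm.

6.84 μm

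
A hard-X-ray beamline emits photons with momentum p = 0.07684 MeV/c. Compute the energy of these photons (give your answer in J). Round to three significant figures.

1.23 × 10^-14 J

Use c = 2.99792458 × 10^8 m/s, 1 eV = 1.602176634 × 10^-19 J.
In SI units: p = 0.07684 MeV/c = 4.1065 × 10^-23 kg·m/s.
Apply E = pc: E = 1.231 × 10^-14 J.
So E ≈ 1.23 × 10^-14 J.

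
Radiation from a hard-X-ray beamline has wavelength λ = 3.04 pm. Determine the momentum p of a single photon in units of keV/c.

408 keV/c

First convert: λ = 3.04 pm = 3.04e-12 m.
For a photon p = h/λ, so p = 2.180e-22 kg·m/s.
Converting to keV/c: p = 407.8 keV/c ≈ 408 keV/c.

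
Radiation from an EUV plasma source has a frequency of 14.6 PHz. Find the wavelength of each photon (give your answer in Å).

205 Å

Use c = 2.99792458·10^8 m/s.
First convert: f = 14.6 PHz = 1.46·10^16 Hz.
Since λ = c/f for a photon, λ = 2.053·10^-8 m.
Converting to Å: λ = 205.3 Å ≈ 205 Å.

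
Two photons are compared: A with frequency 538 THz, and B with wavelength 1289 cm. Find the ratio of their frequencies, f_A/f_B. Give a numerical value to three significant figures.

2.31 × 10^7

f_A = 5.380 × 10^14 Hz (from frequency = 538 THz, via f given directly).
f_B = 2.326 × 10^7 Hz (from wavelength = 1289 cm, via f = c/λ).
Ratio = 5.380 × 10^14 / 2.326 × 10^7 = 2.31 × 10^7.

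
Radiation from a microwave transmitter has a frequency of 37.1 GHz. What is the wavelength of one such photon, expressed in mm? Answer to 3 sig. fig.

Use c = 2.99792458e8 m/s.
In SI units: f = 37.1 GHz = 3.71e10 Hz.
For a photon λ = c/f, so λ = 0.008081 m.
Converting to mm: λ = 8.081 mm ≈ 8.08 mm.

8.08 mm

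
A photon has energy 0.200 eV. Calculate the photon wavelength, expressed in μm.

6.20 μm

Convert to SI: E = 0.200 eV = 3.2044e-20 J.
Since λ = hc/E for a photon, λ = 6.199e-6 m.
Converting to μm: λ = 6.199 μm ≈ 6.20 μm.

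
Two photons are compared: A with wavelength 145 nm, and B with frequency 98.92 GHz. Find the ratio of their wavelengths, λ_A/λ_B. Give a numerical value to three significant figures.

λ_A = 1.450 × 10^-7 m (from wavelength = 145 nm, via λ given directly).
λ_B = 0.003031 m (from frequency = 98.92 GHz, via λ = c/f).
Ratio = 1.450 × 10^-7 / 0.003031 = 4.78 × 10^-5.

4.78 × 10^-5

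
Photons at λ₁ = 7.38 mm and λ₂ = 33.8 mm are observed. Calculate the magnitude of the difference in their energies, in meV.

Using E = hc/λ: E₁ = 2.692·10^-23 J, E₂ = 5.877·10^-24 J.
|ΔE| = |2.692·10^-23 − 5.877·10^-24| = 2.10·10^-23 J = 0.131 meV.

0.131 meV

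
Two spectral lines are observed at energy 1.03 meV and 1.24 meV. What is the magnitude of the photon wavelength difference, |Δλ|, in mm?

0.204 mm

Using λ = hc/E: λ₁ = 0.001204 m, λ₂ = 9.999 × 10^-4 m.
|Δλ| = |0.001204 − 9.999 × 10^-4| = 2.04 × 10^-4 m = 0.204 mm.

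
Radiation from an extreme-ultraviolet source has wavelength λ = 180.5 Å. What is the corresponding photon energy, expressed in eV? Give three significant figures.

68.7 eV

Use h = 6.62607015e-34 J·s, c = 2.99792458e8 m/s, 1 eV = 1.602176634e-19 J.
Convert to SI: λ = 180.5 Å = 1.805e-8 m.
The photon relation is E = hc/λ, giving E = 1.101e-17 J.
Converting to eV: E = 68.69 eV ≈ 68.7 eV.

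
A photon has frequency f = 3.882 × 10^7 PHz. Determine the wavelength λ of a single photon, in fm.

7.72 fm

Take c = 2.99792458 × 10^8 m/s.
Convert to SI: f = 3.882 × 10^7 PHz = 3.882 × 10^22 Hz.
Since λ = c/f for a photon, λ = 7.723 × 10^-15 m.
Converting to fm: λ = 7.723 fm ≈ 7.72 fm.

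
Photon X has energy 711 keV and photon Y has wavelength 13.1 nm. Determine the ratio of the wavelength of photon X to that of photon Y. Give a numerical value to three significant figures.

λ_X = 1.744e-12 m (from energy = 711 keV, via λ = hc/E).
λ_Y = 1.310e-8 m (from wavelength = 13.1 nm, via λ given directly).
Ratio = 1.744e-12 / 1.310e-8 = 1.33e-4.

1.33e-4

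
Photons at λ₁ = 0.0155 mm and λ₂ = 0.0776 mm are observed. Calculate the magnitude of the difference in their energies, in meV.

Using E = hc/λ: E₁ = 1.282 × 10^-20 J, E₂ = 2.560 × 10^-21 J.
|ΔE| = |1.282 × 10^-20 − 2.560 × 10^-21| = 1.03 × 10^-20 J = 64.0 meV.

64.0 meV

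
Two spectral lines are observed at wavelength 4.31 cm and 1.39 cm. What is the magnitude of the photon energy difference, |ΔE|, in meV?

0.0604 meV

Using E = hc/λ: E₁ = 4.609 × 10^-24 J, E₂ = 1.429 × 10^-23 J.
|ΔE| = |4.609 × 10^-24 − 1.429 × 10^-23| = 9.68 × 10^-24 J = 0.0604 meV.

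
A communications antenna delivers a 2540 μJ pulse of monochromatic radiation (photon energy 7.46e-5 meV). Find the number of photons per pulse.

Per-photon energy: E = 1.195e-26 J (from energy = 7.46e-5 meV).
N = E_total / E_photon = 0.00254 J / 1.195e-26 J = 2.13e23.

2.13e23 photons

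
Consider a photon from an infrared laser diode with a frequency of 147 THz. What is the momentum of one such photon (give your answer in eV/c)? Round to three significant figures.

First convert: f = 147 THz = 1.47 × 10^14 Hz.
Apply p = hf/c: p = 3.249 × 10^-28 kg·m/s.
Converting to eV/c: p = 0.6079 eV/c ≈ 0.608 eV/c.

0.608 eV/c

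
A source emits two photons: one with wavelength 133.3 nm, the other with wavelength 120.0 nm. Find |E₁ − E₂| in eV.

Using E = hc/λ: E₁ = 1.4902e-18 J, E₂ = 1.6554e-18 J.
|ΔE| = |1.4902e-18 − 1.6554e-18| = 1.65e-19 J = 1.03 eV.

1.03 eV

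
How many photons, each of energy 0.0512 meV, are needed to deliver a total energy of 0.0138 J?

Per-photon energy: E = 8.203 × 10^-24 J (from energy = 0.0512 meV).
N = E_total / E_photon = 0.0138 J / 8.203 × 10^-24 J = 1.68 × 10^21.

1.68 × 10^21 photons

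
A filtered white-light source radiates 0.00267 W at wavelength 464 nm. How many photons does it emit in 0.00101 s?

Total energy: E_total = P·t = 0.00267 × 0.00101 = 2.697 × 10^-6 J.
Per-photon energy: E = 4.281 × 10^-19 J.
N = E_total / E_photon = 6.30 × 10^12.

6.30 × 10^12 photons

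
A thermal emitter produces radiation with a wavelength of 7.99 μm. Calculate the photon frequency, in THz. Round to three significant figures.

37.5 THz

Use c = 2.99792458·10^8 m/s.
Convert to SI: λ = 7.99 μm = 7.99·10^-6 m.
For a photon f = c/λ, so f = 3.752·10^13 Hz.
Converting to THz: f = 37.52 THz ≈ 37.5 THz.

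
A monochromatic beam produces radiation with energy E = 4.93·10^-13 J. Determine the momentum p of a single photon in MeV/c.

3.08 MeV/c

Use c = 2.99792458·10^8 m/s, 1 eV = 1.602176634·10^-19 J.
The photon relation is p = E/c, giving p = 1.644·10^-21 kg·m/s.
Converting to MeV/c: p = 3.077 MeV/c ≈ 3.08 MeV/c.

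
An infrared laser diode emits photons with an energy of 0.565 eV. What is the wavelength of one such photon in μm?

Use h = 6.62607015 × 10^-34 J·s, c = 2.99792458 × 10^8 m/s, 1 eV = 1.602176634 × 10^-19 J.
In SI units: E = 0.565 eV = 9.0523 × 10^-20 J.
The photon relation is λ = hc/E, giving λ = 2.194 × 10^-6 m.
Converting to μm: λ = 2.194 μm ≈ 2.19 μm.

2.19 μm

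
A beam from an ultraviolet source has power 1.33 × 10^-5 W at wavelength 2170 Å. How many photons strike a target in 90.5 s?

Total energy: E_total = P·t = 1.33 × 10^-5 × 90.5 = 0.001204 J.
Per-photon energy: E = 9.154 × 10^-19 J.
N = E_total / E_photon = 1.31 × 10^15.

1.31 × 10^15 photons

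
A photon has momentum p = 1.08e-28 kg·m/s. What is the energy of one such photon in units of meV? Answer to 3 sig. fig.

202 meV

For a photon E = pc, so E = 3.238e-20 J.
Converting to meV: E = 202.1 meV ≈ 202 meV.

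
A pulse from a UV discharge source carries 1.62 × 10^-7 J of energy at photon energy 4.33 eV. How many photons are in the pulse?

2.34 × 10^11 photons

Per-photon energy: E = 6.937 × 10^-19 J (from energy = 4.33 eV).
N = E_total / E_photon = 1.62 × 10^-7 J / 6.937 × 10^-19 J = 2.34 × 10^11.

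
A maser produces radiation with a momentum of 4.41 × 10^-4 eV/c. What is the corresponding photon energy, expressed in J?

7.07 × 10^-23 J

(c = 2.99792458 × 10^8 m/s, 1 eV = 1.602176634 × 10^-19 J.)
In SI units: p = 4.41 × 10^-4 eV/c = 2.3568 × 10^-31 kg·m/s.
Since E = pc for a photon, E = 7.066 × 10^-23 J.
So E ≈ 7.07 × 10^-23 J.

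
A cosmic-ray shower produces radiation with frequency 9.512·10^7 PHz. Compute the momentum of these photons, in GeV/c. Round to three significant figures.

(h = 6.62607015·10^-34 J·s, c = 2.99792458·10^8 m/s, 1 eV = 1.602176634·10^-19 J.)
Convert to SI: f = 9.512·10^7 PHz = 9.512·10^22 Hz.
Since p = hf/c for a photon, p = 2.102·10^-19 kg·m/s.
Converting to GeV/c: p = 0.3934 GeV/c ≈ 0.393 GeV/c.

0.393 GeV/c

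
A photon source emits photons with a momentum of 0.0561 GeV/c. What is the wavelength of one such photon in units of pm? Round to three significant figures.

0.0221 pm

In SI units: p = 0.0561 GeV/c = 2.9981·10^-20 kg·m/s.
Since λ = h/p for a photon, λ = 2.210·10^-14 m.
Converting to pm: λ = 0.02210 pm ≈ 0.0221 pm.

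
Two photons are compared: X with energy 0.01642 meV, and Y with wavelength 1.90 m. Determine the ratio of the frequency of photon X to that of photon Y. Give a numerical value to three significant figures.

f_X = 3.970 × 10^9 Hz (from energy = 0.01642 meV, via f = E/h).
f_Y = 1.578 × 10^8 Hz (from wavelength = 1.90 m, via f = c/λ).
Ratio = 3.970 × 10^9 / 1.578 × 10^8 = 25.2.

25.2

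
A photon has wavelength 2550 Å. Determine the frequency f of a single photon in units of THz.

1180 THz

(c = 2.99792458 × 10^8 m/s.)
Convert to SI: λ = 2550 Å = 2.55 × 10^-7 m.
Since f = c/λ for a photon, f = 1.176 × 10^15 Hz.
Converting to THz: f = 1176 THz ≈ 1180 THz.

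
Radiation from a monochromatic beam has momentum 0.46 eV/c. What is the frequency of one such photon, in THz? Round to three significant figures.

111 THz

First convert: p = 0.46 eV/c = 2.4584e-28 kg·m/s.
Apply f = pc/h: f = 1.112e14 Hz.
Converting to THz: f = 111.2 THz ≈ 111 THz.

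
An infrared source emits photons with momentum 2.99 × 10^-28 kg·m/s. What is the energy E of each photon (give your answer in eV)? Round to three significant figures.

0.559 eV

Take c = 2.99792458 × 10^8 m/s, 1 eV = 1.602176634 × 10^-19 J.
The photon relation is E = pc, giving E = 8.964 × 10^-20 J.
Converting to eV: E = 0.5595 eV ≈ 0.559 eV.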